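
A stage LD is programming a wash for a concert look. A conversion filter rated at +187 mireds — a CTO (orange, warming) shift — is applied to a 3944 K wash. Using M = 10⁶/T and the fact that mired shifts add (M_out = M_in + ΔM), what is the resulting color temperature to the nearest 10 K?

2270 K

M_in = 10⁶/3944 = 253.55 mireds.
M_out = 253.55 + (+187) = 440.55 mireds.
T_out = 10⁶/440.55 = 2269.9 K → 2270 K.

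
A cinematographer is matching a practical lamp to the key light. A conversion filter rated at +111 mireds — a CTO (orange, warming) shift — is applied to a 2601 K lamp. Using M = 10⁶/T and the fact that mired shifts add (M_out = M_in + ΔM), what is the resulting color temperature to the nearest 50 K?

2000 K

M_in = 10⁶/2601 = 384.47 mireds.
M_out = 384.47 + (+111) = 495.47 mireds.
T_out = 10⁶/495.47 = 2018.3 K → 2000 K.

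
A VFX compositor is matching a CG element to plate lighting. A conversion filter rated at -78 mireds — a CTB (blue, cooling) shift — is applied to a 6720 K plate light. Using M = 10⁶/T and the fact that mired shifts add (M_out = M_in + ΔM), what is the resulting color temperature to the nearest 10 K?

M_in = 10⁶/6720 = 148.81 mireds.
M_out = 148.81 + (-78) = 70.81 mireds.
T_out = 10⁶/70.81 = 14122.4 K → 14120 K.

14120 K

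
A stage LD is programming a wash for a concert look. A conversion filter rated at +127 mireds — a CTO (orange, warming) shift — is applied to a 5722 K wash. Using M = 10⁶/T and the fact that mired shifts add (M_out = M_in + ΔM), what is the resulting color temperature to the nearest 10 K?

3310 K

M_in = 10⁶/5722 = 174.76 mireds.
M_out = 174.76 + (+127) = 301.76 mireds.
T_out = 10⁶/301.76 = 3313.8 K → 3310 K.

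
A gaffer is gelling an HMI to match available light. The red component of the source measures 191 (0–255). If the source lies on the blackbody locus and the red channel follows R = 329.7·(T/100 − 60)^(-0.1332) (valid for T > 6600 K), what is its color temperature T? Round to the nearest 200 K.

(t − 60)^(-0.1332) = 191/329.7 = 0.57931.
t − 60 = 0.57931^(1/-0.1332) = 0.57931^(-7.508) = 60.245, so t = 120.245.
T = 100·t = 12025 K → 12000 K to the nearest 200 K.

12000 K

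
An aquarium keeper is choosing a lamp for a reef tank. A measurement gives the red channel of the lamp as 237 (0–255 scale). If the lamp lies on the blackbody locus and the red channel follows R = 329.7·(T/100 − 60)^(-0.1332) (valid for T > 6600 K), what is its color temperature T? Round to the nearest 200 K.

(t − 60)^(-0.1332) = 237/329.7 = 0.71884.
t − 60 = 0.71884^(1/-0.1332) = 0.71884^(-7.508) = 11.922, so t = 71.922.
T = 100·t = 7192 K → 7200 K to the nearest 200 K.

7200 K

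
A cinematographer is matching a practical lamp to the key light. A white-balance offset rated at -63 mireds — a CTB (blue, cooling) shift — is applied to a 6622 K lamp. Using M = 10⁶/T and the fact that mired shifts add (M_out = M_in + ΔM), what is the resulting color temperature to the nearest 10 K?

11360 K

M_in = 10⁶/6622 = 151.01 mireds.
M_out = 151.01 + (-63) = 88.01 mireds.
T_out = 10⁶/88.01 = 11362.1 K → 11360 K.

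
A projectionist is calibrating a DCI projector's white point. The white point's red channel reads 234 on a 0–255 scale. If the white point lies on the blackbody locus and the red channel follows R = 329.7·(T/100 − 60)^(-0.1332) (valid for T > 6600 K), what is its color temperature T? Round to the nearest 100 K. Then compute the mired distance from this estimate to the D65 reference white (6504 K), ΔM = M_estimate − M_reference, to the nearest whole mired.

(t − 60)^(-0.1332) = 234/329.7 = 0.70974.
t − 60 = 0.70974^(1/-0.1332) = 0.70974^(-7.508) = 13.119, so t = 73.119.
T = 100·t = 7312 K → 7300 K to the nearest 100 K.
M_estimate = 10⁶/7300 = 136.99; M_reference = 10⁶/6504 = 153.75.
ΔM = 136.99 − 153.75 = -16.77 → -17 mireds.

-17 mireds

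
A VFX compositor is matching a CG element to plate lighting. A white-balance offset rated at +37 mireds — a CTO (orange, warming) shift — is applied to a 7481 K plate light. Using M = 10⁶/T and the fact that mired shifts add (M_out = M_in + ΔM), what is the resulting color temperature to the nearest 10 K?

M_in = 10⁶/7481 = 133.67 mireds.
M_out = 133.67 + (+37) = 170.67 mireds.
T_out = 10⁶/170.67 = 5859.2 K → 5860 K.

5860 K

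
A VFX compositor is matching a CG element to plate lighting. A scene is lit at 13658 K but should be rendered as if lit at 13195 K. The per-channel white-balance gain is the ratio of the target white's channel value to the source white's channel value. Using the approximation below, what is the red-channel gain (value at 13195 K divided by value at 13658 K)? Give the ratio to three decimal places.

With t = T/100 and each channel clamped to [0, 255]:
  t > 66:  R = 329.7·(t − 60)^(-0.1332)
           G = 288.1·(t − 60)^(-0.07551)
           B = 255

1.008

At 13658 K (t = 136.58):
  R = 329.7·(136.58 − 60)^(-0.1332) = 329.7·76.58^(-0.1332) = 329.7·0.56109 = 184.993.
At 13195 K (t = 131.95):
  R = 329.7·(131.95 − 60)^(-0.1332) = 329.7·71.95^(-0.1332) = 329.7·0.56577 = 186.536.
Gain = 186.536 / 184.993 = 1.0083 → 1.008.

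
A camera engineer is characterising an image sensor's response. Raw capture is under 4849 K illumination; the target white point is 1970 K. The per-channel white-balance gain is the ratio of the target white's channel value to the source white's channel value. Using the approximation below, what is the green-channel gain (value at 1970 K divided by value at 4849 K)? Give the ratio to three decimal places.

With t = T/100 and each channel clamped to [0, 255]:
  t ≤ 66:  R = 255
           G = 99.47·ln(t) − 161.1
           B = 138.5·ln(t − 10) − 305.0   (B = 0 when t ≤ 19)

0.602

At 4849 K (t = 48.49):
  G = 99.47·ln 48.49 − 161.1 = 99.47·3.8814 − 161.1 = 224.979.
At 1970 K (t = 19.7):
  G = 99.47·ln 19.7 − 161.1 = 99.47·2.9806 − 161.1 = 135.382.
Gain = 135.382 / 224.979 = 0.6018 → 0.602.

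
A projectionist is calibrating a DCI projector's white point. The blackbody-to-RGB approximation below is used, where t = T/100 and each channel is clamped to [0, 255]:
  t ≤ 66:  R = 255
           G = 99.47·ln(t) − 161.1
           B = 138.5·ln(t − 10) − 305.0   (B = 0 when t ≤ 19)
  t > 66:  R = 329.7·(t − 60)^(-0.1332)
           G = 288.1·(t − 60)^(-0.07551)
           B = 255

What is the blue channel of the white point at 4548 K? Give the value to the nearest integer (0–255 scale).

189

t = 4548/100 = 45.48; the t ≤ 66 branch applies.
B = 138.5·ln(45.48 − 10) − 305.0 = 138.5·ln 35.48 − 305.0 = 138.5·3.5690 − 305.0 = 189.302.
Rounded: 189.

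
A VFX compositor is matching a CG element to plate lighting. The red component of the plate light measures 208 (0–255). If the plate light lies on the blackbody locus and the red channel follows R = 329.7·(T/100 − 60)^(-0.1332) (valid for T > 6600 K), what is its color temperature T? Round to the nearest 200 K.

9200 K

(t − 60)^(-0.1332) = 208/329.7 = 0.63088.
t − 60 = 0.63088^(1/-0.1332) = 0.63088^(-7.508) = 31.763, so t = 91.763.
T = 100·t = 9176 K → 9200 K to the nearest 200 K.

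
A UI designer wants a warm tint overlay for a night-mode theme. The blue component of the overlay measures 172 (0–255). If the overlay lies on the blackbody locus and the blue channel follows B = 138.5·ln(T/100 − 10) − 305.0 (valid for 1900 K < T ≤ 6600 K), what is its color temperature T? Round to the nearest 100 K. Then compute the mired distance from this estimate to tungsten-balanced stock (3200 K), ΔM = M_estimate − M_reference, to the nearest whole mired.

-69 mireds

ln(t − 10) = (172 + 305.0) / 138.5 = 3.4440.
t − 10 = e^3.4440 = 31.313, so t = 41.313.
T = 100·t = 4131 K → 4100 K to the nearest 100 K.
M_estimate = 10⁶/4100 = 243.90; M_reference = 10⁶/3200 = 312.50.
ΔM = 243.90 − 312.50 = -68.60 → -69 mireds.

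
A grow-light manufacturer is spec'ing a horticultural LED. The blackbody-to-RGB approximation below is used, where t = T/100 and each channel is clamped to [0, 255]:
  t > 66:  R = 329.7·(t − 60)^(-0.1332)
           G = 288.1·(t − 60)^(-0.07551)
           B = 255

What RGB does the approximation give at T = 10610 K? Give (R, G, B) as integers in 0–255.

t = 10610/100 = 106.1; the t > 66 branch applies.
R = 329.7·(106.1 − 60)^(-0.1332) = 329.7·46.1^(-0.1332) = 329.7·0.60034 = 197.931.
G = 288.1·(106.1 − 60)^(-0.07551) = 288.1·46.1^(-0.07551) = 288.1·0.74881 = 215.733.
B = 255 by definition for t > 66.
Rounded: (198, 216, 255).

(198, 216, 255)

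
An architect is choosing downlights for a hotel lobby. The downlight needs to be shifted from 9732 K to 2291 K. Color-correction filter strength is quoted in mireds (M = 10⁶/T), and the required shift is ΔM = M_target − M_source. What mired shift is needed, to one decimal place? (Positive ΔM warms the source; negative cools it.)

+333.7 mireds

M_source = 10⁶/9732 = 102.754; M_target = 10⁶/2291 = 436.491.
ΔM = 436.491 − 102.754 = 333.737 → +333.7 mireds, a warming shift.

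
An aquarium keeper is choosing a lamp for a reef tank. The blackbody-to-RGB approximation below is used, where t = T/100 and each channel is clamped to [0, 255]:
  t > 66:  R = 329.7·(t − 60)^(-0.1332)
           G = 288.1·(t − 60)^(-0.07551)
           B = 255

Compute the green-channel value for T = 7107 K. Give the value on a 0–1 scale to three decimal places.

0.942

t = 7107/100 = 71.07; the t > 66 branch applies.
G = 288.1·(71.07 − 60)^(-0.07551) = 288.1·11.07^(-0.07551) = 288.1·0.83398 = 240.270.
On a 0–1 scale: 240.270/255 = 0.9422 → 0.942.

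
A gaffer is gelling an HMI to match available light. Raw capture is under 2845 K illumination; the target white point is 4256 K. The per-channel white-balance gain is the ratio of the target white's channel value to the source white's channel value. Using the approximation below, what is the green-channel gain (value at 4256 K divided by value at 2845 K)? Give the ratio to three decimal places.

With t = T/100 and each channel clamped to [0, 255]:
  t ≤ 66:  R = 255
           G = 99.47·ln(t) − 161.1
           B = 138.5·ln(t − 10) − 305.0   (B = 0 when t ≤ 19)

1.233

At 2845 K (t = 28.45):
  G = 99.47·ln 28.45 − 161.1 = 99.47·3.3481 − 161.1 = 171.940.
At 4256 K (t = 42.56):
  G = 99.47·ln 42.56 − 161.1 = 99.47·3.7509 − 161.1 = 212.003.
Gain = 212.003 / 171.940 = 1.2330 → 1.233.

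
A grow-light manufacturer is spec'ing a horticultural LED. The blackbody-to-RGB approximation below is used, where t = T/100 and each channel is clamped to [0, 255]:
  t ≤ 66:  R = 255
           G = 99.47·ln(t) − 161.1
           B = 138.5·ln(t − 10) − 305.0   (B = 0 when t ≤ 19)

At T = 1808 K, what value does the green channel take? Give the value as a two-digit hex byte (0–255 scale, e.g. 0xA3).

t = 1808/100 = 18.08; the t ≤ 66 branch applies.
G = 99.47·ln 18.08 − 161.1 = 99.47·2.8948 − 161.1 = 126.846.
Rounded: 127; in hex, 0x7F.

0x7F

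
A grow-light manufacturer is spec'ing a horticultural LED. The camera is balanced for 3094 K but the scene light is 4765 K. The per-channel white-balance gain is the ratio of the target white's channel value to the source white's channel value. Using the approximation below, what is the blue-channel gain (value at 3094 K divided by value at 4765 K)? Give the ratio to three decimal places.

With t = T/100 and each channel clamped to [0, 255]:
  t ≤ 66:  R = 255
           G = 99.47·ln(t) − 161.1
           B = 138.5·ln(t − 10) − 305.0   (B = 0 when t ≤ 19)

At 4765 K (t = 47.65):
  B = 138.5·ln(47.65 − 10) − 305.0 = 138.5·ln 37.65 − 305.0 = 138.5·3.6283 − 305.0 = 197.524.
At 3094 K (t = 30.94):
  B = 138.5·ln(30.94 − 10) − 305.0 = 138.5·ln 20.94 − 305.0 = 138.5·3.0417 − 305.0 = 116.270.
Gain = 116.270 / 197.524 = 0.5886 → 0.589.

0.589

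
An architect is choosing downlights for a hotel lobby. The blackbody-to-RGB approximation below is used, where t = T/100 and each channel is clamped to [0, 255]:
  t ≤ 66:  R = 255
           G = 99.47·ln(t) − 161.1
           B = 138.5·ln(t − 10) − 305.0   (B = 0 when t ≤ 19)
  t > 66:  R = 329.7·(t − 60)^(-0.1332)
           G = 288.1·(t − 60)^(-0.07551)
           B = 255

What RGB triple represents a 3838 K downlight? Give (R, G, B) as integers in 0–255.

(255, 202, 158)

t = 3838/100 = 38.38; the t ≤ 66 branch applies.
R = 255 by definition for t ≤ 66.
G = 99.47·ln 38.38 − 161.1 = 99.47·3.6475 − 161.1 = 201.720.
B = 138.5·ln(38.38 − 10) − 305.0 = 138.5·ln 28.38 − 305.0 = 138.5·3.3457 − 305.0 = 158.377.
Rounded: (255, 202, 158).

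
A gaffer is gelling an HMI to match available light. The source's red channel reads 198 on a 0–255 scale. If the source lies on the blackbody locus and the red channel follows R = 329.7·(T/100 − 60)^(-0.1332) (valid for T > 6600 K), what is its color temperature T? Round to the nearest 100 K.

10600 K

(t − 60)^(-0.1332) = 198/329.7 = 0.60055.
t − 60 = 0.60055^(1/-0.1332) = 0.60055^(-7.508) = 45.980, so t = 105.980.
T = 100·t = 10598 K → 10600 K to the nearest 100 K.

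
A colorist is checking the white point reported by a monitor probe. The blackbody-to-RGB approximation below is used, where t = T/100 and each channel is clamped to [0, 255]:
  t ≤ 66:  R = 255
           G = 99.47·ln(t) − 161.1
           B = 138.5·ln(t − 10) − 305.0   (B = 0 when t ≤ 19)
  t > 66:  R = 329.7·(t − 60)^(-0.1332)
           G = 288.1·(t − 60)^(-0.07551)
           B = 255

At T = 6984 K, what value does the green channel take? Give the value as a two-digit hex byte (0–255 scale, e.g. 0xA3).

0xF2

t = 6984/100 = 69.84; the t > 66 branch applies.
G = 288.1·(69.84 − 60)^(-0.07551) = 288.1·9.84^(-0.07551) = 288.1·0.84143 = 242.417.
Rounded: 242; in hex, 0xF2.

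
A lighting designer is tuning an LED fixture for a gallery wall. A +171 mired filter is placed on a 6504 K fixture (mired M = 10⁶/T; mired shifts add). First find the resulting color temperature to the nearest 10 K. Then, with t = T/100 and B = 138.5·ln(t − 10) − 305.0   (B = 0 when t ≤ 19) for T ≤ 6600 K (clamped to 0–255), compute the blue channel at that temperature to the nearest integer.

115

M_in = 10⁶/6504 = 153.75; M_out = 153.75 + (+171) = 324.75.
T_out = 10⁶/324.75 = 3079.3 K → 3080 K; t = 30.8.
B = 138.5·ln(30.8 − 10) − 305.0 = 138.5·ln 20.8 − 305.0 = 138.5·3.0350 − 305.0 = 115.341.
Rounded: 115.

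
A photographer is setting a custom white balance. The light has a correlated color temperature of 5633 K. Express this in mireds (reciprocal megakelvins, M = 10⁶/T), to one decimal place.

177.5 mireds

M = 10⁶ / 5633 = 177.525 → 177.5 mireds.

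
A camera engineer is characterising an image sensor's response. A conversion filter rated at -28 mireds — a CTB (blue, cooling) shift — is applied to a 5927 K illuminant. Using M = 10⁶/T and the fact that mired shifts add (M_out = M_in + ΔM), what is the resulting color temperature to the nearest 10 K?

M_in = 10⁶/5927 = 168.72 mireds.
M_out = 168.72 + (-28) = 140.72 mireds.
T_out = 10⁶/140.72 = 7106.3 K → 7110 K.

7110 K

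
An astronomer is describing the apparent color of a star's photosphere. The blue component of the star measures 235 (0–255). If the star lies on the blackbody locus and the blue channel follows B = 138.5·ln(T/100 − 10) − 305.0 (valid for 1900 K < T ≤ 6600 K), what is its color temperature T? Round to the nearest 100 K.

5900 K

ln(t − 10) = (235 + 305.0) / 138.5 = 3.8989.
t − 10 = e^3.8989 = 49.349, so t = 59.349.
T = 100·t = 5935 K → 5900 K to the nearest 100 K.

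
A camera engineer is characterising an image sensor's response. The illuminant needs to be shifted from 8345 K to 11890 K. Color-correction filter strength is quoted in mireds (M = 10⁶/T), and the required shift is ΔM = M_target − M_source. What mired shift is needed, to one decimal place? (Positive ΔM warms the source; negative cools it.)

M_source = 10⁶/8345 = 119.832; M_target = 10⁶/11890 = 84.104.
ΔM = 84.104 − 119.832 = -35.728 → -35.7 mireds, a cooling shift.

-35.7 mireds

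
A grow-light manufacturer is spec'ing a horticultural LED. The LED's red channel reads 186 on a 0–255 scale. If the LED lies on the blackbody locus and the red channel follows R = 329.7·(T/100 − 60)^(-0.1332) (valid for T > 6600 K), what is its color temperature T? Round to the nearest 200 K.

13400 K

(t − 60)^(-0.1332) = 186/329.7 = 0.56415.
t − 60 = 0.56415^(1/-0.1332) = 0.56415^(-7.508) = 73.521, so t = 133.521.
T = 100·t = 13352 K → 13400 K to the nearest 200 K.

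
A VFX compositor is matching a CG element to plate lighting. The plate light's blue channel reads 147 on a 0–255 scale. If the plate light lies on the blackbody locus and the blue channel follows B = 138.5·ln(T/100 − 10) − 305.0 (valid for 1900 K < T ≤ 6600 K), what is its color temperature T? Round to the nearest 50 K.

3600 K

ln(t − 10) = (147 + 305.0) / 138.5 = 3.2635.
t − 10 = e^3.2635 = 26.142, so t = 36.142.
T = 100·t = 3614 K → 3600 K to the nearest 50 K.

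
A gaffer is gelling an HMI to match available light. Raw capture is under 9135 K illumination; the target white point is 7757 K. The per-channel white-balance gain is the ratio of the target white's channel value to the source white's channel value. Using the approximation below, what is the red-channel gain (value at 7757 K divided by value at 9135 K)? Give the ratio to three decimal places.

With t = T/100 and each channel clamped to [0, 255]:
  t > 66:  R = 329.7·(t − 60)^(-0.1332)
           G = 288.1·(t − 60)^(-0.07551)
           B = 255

At 9135 K (t = 91.35):
  R = 329.7·(91.35 − 60)^(-0.1332) = 329.7·31.35^(-0.1332) = 329.7·0.63198 = 208.363.
At 7757 K (t = 77.57):
  R = 329.7·(77.57 − 60)^(-0.1332) = 329.7·17.57^(-0.1332) = 329.7·0.68265 = 225.069.
Gain = 225.069 / 208.363 = 1.0802 → 1.080.

1.080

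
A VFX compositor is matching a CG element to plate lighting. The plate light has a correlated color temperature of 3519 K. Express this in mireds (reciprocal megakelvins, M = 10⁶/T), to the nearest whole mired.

M = 10⁶ / 3519 = 284.172 → 284 mireds.

284 mireds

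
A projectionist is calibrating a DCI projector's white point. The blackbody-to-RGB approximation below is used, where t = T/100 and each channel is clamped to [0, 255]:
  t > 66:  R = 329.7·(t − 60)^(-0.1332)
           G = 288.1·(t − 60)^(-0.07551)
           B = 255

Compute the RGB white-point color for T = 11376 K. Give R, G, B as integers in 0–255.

t = 11376/100 = 113.76; the t > 66 branch applies.
R = 329.7·(113.76 − 60)^(-0.1332) = 329.7·53.76^(-0.1332) = 329.7·0.58817 = 193.920.
G = 288.1·(113.76 − 60)^(-0.07551) = 288.1·53.76^(-0.07551) = 288.1·0.74017 = 213.244.
B = 255 by definition for t > 66.
Rounded: (194, 213, 255).

R=194, G=213, B=255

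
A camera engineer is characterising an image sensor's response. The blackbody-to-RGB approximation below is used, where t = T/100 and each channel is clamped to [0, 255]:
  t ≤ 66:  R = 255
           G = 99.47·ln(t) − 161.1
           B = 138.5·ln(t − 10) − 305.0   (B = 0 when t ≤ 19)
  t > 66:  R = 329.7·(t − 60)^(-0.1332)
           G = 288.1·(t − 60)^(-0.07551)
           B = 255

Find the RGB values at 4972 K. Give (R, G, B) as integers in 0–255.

t = 4972/100 = 49.72; the t ≤ 66 branch applies.
R = 255 by definition for t ≤ 66.
G = 99.47·ln 49.72 − 161.1 = 99.47·3.9064 − 161.1 = 227.470.
B = 138.5·ln(49.72 − 10) − 305.0 = 138.5·ln 39.72 − 305.0 = 138.5·3.6819 − 305.0 = 204.937.
Rounded: (255, 227, 205).

(255, 227, 205)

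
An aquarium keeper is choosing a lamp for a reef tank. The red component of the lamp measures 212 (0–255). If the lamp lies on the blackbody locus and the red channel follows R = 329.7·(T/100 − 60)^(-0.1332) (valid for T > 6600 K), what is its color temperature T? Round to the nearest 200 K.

(t − 60)^(-0.1332) = 212/329.7 = 0.64301.
t − 60 = 0.64301^(1/-0.1332) = 0.64301^(-7.508) = 27.530, so t = 87.530.
T = 100·t = 8753 K → 8800 K to the nearest 200 K.

8800 K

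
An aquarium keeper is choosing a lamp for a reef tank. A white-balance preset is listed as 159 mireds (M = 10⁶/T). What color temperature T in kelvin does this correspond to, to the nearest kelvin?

T = 10⁶ / 159 = 6289.31 K → 6289 K.

6289 K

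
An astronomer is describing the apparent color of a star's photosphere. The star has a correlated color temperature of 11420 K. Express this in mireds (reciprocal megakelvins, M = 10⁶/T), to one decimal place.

M = 10⁶ / 11420 = 87.566 → 87.6 mireds.

87.6 mireds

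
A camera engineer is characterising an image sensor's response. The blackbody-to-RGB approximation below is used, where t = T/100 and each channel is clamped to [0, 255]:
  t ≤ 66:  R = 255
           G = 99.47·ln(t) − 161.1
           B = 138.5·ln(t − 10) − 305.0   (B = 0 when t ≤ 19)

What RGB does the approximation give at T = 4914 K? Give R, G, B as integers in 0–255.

t = 4914/100 = 49.14; the t ≤ 66 branch applies.
R = 255 by definition for t ≤ 66.
G = 99.47·ln 49.14 − 161.1 = 99.47·3.8947 − 161.1 = 226.303.
B = 138.5·ln(49.14 − 10) − 305.0 = 138.5·ln 39.14 − 305.0 = 138.5·3.6671 − 305.0 = 202.900.
Rounded: (255, 226, 203).

R=255, G=226, B=203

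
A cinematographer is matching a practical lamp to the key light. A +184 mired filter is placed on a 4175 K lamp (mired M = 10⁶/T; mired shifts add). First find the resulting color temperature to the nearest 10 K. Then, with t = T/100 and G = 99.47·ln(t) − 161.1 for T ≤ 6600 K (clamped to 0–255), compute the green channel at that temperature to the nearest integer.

M_in = 10⁶/4175 = 239.52; M_out = 239.52 + (+184) = 423.52.
T_out = 10⁶/423.52 = 2361.2 K → 2360 K; t = 23.6.
G = 99.47·ln 23.6 − 161.1 = 99.47·3.1612 − 161.1 = 153.349.
Rounded: 153.

153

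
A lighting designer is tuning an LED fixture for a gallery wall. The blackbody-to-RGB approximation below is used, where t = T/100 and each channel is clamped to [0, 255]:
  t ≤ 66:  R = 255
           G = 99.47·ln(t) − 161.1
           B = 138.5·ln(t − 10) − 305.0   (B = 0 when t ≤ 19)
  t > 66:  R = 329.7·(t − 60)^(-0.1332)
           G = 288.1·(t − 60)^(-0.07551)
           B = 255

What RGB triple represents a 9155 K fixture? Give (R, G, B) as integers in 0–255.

t = 9155/100 = 91.55; the t > 66 branch applies.
R = 329.7·(91.55 − 60)^(-0.1332) = 329.7·31.55^(-0.1332) = 329.7·0.63144 = 208.186.
G = 288.1·(91.55 − 60)^(-0.07551) = 288.1·31.55^(-0.07551) = 288.1·0.77057 = 222.000.
B = 255 by definition for t > 66.
Rounded: (208, 222, 255).

(208, 222, 255)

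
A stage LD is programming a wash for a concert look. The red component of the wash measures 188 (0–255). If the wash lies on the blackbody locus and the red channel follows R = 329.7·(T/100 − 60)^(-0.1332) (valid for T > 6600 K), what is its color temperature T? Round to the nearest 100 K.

(t − 60)^(-0.1332) = 188/329.7 = 0.57022.
t − 60 = 0.57022^(1/-0.1332) = 0.57022^(-7.508) = 67.848, so t = 127.848.
T = 100·t = 12785 K → 12800 K to the nearest 100 K.

12800 K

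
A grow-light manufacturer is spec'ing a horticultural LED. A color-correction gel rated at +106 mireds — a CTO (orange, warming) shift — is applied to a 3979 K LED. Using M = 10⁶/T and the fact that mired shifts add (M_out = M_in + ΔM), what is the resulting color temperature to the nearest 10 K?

2800 K

M_in = 10⁶/3979 = 251.32 mireds.
M_out = 251.32 + (+106) = 357.32 mireds.
T_out = 10⁶/357.32 = 2798.6 K → 2800 K.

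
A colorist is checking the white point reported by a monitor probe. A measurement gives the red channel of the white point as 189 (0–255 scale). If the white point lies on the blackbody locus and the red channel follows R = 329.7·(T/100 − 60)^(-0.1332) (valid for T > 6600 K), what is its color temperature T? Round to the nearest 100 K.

(t − 60)^(-0.1332) = 189/329.7 = 0.57325.
t − 60 = 0.57325^(1/-0.1332) = 0.57325^(-7.508) = 65.199, so t = 125.199.
T = 100·t = 12520 K → 12500 K to the nearest 100 K.

12500 K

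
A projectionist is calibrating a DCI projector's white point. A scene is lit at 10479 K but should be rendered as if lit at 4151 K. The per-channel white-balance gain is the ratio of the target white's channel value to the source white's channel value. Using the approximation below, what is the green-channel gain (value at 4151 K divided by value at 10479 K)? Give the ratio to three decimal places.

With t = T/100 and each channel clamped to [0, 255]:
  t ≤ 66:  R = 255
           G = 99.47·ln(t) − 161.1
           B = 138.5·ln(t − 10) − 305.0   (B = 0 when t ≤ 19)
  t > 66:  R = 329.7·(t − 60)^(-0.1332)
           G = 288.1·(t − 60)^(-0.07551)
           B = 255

0.969

At 10479 K (t = 104.79):
  G = 288.1·(104.79 − 60)^(-0.07551) = 288.1·44.79^(-0.07551) = 288.1·0.75045 = 216.203.
At 4151 K (t = 41.51):
  G = 99.47·ln 41.51 − 161.1 = 99.47·3.7259 − 161.1 = 209.519.
Gain = 209.519 / 216.203 = 0.9691 → 0.969.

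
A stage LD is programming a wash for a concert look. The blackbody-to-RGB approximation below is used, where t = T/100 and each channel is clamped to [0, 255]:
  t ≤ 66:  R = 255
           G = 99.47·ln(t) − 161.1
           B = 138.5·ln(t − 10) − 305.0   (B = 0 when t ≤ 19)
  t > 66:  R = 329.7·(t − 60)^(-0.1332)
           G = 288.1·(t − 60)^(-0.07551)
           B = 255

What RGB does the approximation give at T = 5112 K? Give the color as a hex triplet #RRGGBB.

#FFE6D2

t = 5112/100 = 51.12; the t ≤ 66 branch applies.
R = 255 by definition for t ≤ 66.
G = 99.47·ln 51.12 − 161.1 = 99.47·3.9342 − 161.1 = 230.232.
B = 138.5·ln(51.12 − 10) − 305.0 = 138.5·ln 41.12 − 305.0 = 138.5·3.7165 − 305.0 = 209.735.
Rounded: (255, 230, 210).
In hex: #FFE6D2.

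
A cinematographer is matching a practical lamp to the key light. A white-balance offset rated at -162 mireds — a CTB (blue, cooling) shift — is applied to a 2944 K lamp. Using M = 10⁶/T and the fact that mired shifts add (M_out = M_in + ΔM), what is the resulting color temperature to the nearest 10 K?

5630 K

M_in = 10⁶/2944 = 339.67 mireds.
M_out = 339.67 + (-162) = 177.67 mireds.
T_out = 10⁶/177.67 = 5628.3 K → 5630 K.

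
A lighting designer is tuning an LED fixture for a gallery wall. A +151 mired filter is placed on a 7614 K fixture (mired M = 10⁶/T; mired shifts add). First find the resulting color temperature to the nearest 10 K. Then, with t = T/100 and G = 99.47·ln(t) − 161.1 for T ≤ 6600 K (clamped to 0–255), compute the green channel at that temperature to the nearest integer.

M_in = 10⁶/7614 = 131.34; M_out = 131.34 + (+151) = 282.34.
T_out = 10⁶/282.34 = 3541.9 K → 3540 K; t = 35.4.
G = 99.47·ln 35.4 − 161.1 = 99.47·3.5667 − 161.1 = 193.681.
Rounded: 194.

194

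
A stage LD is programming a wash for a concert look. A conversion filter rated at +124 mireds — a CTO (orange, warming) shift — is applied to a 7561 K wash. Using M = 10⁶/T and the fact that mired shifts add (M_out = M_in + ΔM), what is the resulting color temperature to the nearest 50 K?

M_in = 10⁶/7561 = 132.26 mireds.
M_out = 132.26 + (+124) = 256.26 mireds.
T_out = 10⁶/256.26 = 3902.3 K → 3900 K.

3900 K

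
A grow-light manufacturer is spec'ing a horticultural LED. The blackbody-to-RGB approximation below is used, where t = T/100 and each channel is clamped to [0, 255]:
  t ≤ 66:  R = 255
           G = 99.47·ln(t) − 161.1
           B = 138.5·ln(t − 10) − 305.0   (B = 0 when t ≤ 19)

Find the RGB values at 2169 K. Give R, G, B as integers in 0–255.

R=255, G=145, B=36

t = 2169/100 = 21.69; the t ≤ 66 branch applies.
R = 255 by definition for t ≤ 66.
G = 99.47·ln 21.69 − 161.1 = 99.47·3.0769 − 161.1 = 144.954.
B = 138.5·ln(21.69 − 10) − 305.0 = 138.5·ln 11.69 − 305.0 = 138.5·2.4587 − 305.0 = 35.535.
Rounded: (255, 145, 36).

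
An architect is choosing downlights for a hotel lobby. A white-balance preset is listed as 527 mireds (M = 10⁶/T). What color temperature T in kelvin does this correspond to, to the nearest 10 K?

1900 K

T = 10⁶ / 527 = 1897.53 K → 1900 K.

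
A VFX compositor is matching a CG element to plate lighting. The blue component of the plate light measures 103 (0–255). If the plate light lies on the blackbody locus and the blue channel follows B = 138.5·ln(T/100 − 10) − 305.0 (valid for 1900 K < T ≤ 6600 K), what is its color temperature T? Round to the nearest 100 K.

ln(t − 10) = (103 + 305.0) / 138.5 = 2.9458.
t − 10 = e^2.9458 = 19.027, so t = 29.027.
T = 100·t = 2903 K → 2900 K to the nearest 100 K.

2900 K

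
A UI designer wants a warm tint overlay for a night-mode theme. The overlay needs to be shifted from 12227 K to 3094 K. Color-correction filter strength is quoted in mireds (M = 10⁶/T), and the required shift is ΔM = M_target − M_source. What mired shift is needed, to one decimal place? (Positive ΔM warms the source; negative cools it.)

+241.4 mireds

M_source = 10⁶/12227 = 81.786; M_target = 10⁶/3094 = 323.206.
ΔM = 323.206 − 81.786 = 241.420 → +241.4 mireds, a warming shift.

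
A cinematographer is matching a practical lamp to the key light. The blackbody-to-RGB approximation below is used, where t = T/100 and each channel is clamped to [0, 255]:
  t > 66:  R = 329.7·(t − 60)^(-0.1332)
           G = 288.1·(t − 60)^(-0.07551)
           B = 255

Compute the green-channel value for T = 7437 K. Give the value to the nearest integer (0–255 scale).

t = 7437/100 = 74.37; the t > 66 branch applies.
G = 288.1·(74.37 − 60)^(-0.07551) = 288.1·14.37^(-0.07551) = 288.1·0.81771 = 235.583.
Rounded: 236.

236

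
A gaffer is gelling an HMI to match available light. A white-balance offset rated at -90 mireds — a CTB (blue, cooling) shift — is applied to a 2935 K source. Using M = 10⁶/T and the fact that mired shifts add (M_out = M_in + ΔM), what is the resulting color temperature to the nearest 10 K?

M_in = 10⁶/2935 = 340.72 mireds.
M_out = 340.72 + (-90) = 250.72 mireds.
T_out = 10⁶/250.72 = 3988.6 K → 3990 K.

3990 K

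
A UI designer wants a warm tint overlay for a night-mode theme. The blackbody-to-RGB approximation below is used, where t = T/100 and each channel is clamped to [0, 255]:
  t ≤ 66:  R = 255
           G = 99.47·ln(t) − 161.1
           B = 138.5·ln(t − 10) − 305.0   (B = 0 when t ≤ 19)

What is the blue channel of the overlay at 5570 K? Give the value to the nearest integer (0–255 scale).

224

t = 5570/100 = 55.7; the t ≤ 66 branch applies.
B = 138.5·ln(55.7 − 10) − 305.0 = 138.5·ln 45.7 − 305.0 = 138.5·3.8221 − 305.0 = 224.361.
Rounded: 224.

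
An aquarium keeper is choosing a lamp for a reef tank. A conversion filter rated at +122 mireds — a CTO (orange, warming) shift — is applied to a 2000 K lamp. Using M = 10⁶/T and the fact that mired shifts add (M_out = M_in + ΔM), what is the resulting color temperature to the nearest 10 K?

M_in = 10⁶/2000 = 500.00 mireds.
M_out = 500.00 + (+122) = 622.00 mireds.
T_out = 10⁶/622.00 = 1607.7 K → 1610 K.

1610 K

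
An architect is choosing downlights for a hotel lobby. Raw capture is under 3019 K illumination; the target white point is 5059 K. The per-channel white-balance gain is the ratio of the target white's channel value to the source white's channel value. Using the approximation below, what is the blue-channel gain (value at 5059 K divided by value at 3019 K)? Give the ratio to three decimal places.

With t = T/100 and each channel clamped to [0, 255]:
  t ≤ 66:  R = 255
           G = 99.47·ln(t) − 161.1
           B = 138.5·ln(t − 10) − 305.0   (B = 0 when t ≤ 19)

1.870

At 3019 K (t = 30.19):
  B = 138.5·ln(30.19 − 10) − 305.0 = 138.5·ln 20.19 − 305.0 = 138.5·3.0052 − 305.0 = 111.218.
At 5059 K (t = 50.59):
  B = 138.5·ln(50.59 − 10) − 305.0 = 138.5·ln 40.59 − 305.0 = 138.5·3.7035 − 305.0 = 207.938.
Gain = 207.938 / 111.218 = 1.8696 → 1.870.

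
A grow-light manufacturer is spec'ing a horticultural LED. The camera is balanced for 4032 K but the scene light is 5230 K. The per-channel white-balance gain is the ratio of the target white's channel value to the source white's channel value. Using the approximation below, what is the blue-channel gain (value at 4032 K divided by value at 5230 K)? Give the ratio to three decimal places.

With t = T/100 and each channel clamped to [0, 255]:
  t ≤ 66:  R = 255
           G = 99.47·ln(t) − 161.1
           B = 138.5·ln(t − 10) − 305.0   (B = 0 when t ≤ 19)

0.784

At 5230 K (t = 52.3):
  B = 138.5·ln(52.3 − 10) − 305.0 = 138.5·ln 42.3 − 305.0 = 138.5·3.7448 − 305.0 = 213.653.
At 4032 K (t = 40.32):
  B = 138.5·ln(40.32 − 10) − 305.0 = 138.5·ln 30.32 − 305.0 = 138.5·3.4118 − 305.0 = 167.535.
Gain = 167.535 / 213.653 = 0.7841 → 0.784.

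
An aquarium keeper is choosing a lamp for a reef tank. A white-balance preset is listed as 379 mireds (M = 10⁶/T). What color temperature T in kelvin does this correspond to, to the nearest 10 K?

2640 K

T = 10⁶ / 379 = 2638.52 K → 2640 K.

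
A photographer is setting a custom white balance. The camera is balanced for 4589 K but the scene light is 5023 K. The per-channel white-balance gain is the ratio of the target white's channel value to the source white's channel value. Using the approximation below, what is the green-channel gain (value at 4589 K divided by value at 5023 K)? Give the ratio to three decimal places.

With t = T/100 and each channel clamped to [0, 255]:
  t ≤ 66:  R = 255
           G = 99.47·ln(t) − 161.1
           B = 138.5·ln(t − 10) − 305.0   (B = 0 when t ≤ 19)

0.961

At 5023 K (t = 50.23):
  G = 99.47·ln 50.23 − 161.1 = 99.47·3.9166 − 161.1 = 228.485.
At 4589 K (t = 45.89):
  G = 99.47·ln 45.89 − 161.1 = 99.47·3.8262 − 161.1 = 219.497.
Gain = 219.497 / 228.485 = 0.9607 → 0.961.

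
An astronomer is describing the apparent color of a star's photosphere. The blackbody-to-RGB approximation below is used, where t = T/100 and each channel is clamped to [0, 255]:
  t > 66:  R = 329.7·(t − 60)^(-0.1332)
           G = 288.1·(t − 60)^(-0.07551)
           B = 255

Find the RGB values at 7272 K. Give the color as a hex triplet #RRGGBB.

#EBEEFF

t = 7272/100 = 72.72; the t > 66 branch applies.
R = 329.7·(72.72 − 60)^(-0.1332) = 329.7·12.72^(-0.1332) = 329.7·0.71266 = 234.964.
G = 288.1·(72.72 − 60)^(-0.07551) = 288.1·12.72^(-0.07551) = 288.1·0.82528 = 237.763.
B = 255 by definition for t > 66.
Rounded: (235, 238, 255).
In hex: #EBEEFF.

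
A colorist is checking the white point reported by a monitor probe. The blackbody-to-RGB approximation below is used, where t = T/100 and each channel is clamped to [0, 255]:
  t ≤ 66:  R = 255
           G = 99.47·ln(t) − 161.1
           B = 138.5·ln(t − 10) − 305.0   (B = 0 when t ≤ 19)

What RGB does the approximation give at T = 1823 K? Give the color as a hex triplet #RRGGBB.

t = 1823/100 = 18.23; the t ≤ 66 branch applies.
R = 255 by definition for t ≤ 66.
G = 99.47·ln 18.23 − 161.1 = 99.47·2.9031 − 161.1 = 127.668.
t = 18.23 ≤ 19, so B = 0.
Rounded: (255, 128, 0).
In hex: #FF8000.

#FF8000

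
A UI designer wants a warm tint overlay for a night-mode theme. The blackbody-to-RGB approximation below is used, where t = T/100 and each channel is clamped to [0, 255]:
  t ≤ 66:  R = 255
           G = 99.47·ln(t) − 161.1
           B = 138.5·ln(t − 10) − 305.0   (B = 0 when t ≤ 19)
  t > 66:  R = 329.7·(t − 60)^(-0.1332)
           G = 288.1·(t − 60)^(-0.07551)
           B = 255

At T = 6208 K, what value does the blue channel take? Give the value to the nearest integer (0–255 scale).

t = 6208/100 = 62.08; the t ≤ 66 branch applies.
B = 138.5·ln(62.08 − 10) − 305.0 = 138.5·ln 52.08 − 305.0 = 138.5·3.9528 − 305.0 = 242.460.
Rounded: 242.

242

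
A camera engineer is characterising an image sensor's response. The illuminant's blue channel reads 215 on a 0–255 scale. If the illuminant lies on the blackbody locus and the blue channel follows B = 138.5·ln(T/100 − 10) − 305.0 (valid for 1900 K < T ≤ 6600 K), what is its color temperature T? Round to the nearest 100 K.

ln(t − 10) = (215 + 305.0) / 138.5 = 3.7545.
t − 10 = e^3.7545 = 42.713, so t = 52.713.
T = 100·t = 5271 K → 5300 K to the nearest 100 K.

5300 K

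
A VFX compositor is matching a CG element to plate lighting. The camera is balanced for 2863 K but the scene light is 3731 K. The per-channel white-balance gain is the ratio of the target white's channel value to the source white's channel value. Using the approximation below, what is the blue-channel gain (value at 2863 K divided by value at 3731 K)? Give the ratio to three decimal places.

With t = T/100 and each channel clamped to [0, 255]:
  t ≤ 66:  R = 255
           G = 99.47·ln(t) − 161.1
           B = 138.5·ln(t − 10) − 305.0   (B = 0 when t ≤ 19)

At 3731 K (t = 37.31):
  B = 138.5·ln(37.31 − 10) − 305.0 = 138.5·ln 27.31 − 305.0 = 138.5·3.3073 − 305.0 = 153.055.
At 2863 K (t = 28.63):
  B = 138.5·ln(28.63 − 10) − 305.0 = 138.5·ln 18.63 − 305.0 = 138.5·2.9248 − 305.0 = 100.081.
Gain = 100.081 / 153.055 = 0.6539 → 0.654.

0.654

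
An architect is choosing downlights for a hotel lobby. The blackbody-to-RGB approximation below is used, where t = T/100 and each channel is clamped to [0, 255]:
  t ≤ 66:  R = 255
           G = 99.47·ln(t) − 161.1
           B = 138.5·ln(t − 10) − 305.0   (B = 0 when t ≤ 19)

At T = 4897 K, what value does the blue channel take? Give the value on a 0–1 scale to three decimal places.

0.793

t = 4897/100 = 48.97; the t ≤ 66 branch applies.
B = 138.5·ln(48.97 − 10) − 305.0 = 138.5·ln 38.97 − 305.0 = 138.5·3.6628 − 305.0 = 202.297.
On a 0–1 scale: 202.297/255 = 0.7933 → 0.793.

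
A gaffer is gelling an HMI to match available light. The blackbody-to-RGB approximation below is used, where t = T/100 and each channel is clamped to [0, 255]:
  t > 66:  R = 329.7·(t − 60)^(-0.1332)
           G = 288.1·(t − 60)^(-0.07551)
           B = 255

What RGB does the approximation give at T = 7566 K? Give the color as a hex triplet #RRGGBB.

t = 7566/100 = 75.66; the t > 66 branch applies.
R = 329.7·(75.66 − 60)^(-0.1332) = 329.7·15.66^(-0.1332) = 329.7·0.69319 = 228.546.
G = 288.1·(75.66 − 60)^(-0.07551) = 288.1·15.66^(-0.07551) = 288.1·0.81242 = 234.059.
B = 255 by definition for t > 66.
Rounded: (229, 234, 255).
In hex: #E5EAFF.

#E5EAFF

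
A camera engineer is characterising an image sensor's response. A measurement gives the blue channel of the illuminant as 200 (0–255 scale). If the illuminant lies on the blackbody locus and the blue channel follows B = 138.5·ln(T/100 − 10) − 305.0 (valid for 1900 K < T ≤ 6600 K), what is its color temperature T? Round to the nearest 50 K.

4850 K

ln(t − 10) = (200 + 305.0) / 138.5 = 3.6462.
t − 10 = e^3.6462 = 38.329, so t = 48.329.
T = 100·t = 4833 K → 4850 K to the nearest 50 K.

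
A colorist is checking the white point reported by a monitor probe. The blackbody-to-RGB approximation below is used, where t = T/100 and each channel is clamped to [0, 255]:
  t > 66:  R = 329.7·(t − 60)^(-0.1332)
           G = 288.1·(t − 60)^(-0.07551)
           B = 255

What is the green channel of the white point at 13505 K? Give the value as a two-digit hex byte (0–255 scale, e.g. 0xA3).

t = 13505/100 = 135.05; the t > 66 branch applies.
G = 288.1·(135.05 − 60)^(-0.07551) = 288.1·75.05^(-0.07551) = 288.1·0.72176 = 207.939.
Rounded: 208; in hex, 0xD0.

0xD0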